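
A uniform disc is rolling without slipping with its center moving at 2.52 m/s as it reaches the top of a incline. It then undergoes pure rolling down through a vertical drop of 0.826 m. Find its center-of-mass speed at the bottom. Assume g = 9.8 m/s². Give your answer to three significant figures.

The moment of inertia is (1/2)MR², giving k ≡ I/(MR²) = 0.5.
Pure rolling means v = ωR; then KE = ½Mv² + ½I(v/R)² = ½(1+k)Mv² = (3/4)Mv².
Conserving energy between top and bottom: (3/4)Mv² = (3/4)Mv₀² + Mgh, hence v² = v₀² + 2gh/(1+k).
v = √(2.52² + 2×9.8×0.826/1.5) = √17.14 ≈ 4.14 m/s.

v ≈ 4.14 m/s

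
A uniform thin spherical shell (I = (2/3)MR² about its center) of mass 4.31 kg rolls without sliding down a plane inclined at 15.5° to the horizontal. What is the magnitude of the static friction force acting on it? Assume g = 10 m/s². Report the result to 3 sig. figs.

f ≈ 4.61 N

For this body I = (2/3)MR², i.e. k = I/(MR²) = 2/3.
Translational: Mg sinθ − f = Ma. Rotational about the CM: fR = Iα = kMRa, so f = kMa.
Combining, a = g sinθ/(1+k) and f = kMa = kMg sinθ/(1+k).
f = (2/3) × 4.31 × 10 × sin15.5° / 1.667 ≈ 4.61 N.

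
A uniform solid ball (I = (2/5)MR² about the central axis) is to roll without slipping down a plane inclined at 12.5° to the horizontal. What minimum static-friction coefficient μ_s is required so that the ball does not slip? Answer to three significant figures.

μ_min ≈ 0.0633

Here I = (2/5)MR², so the shape factor k = I/(MR²) = 0.4.
Newton's second law down the slope: Mg sinθ − f = Ma. The torque equation fR = Iα (with α = a/R) gives f = kMa.
These give a = g sinθ/(1+k) and the required friction f = kMg sinθ/(1+k).
The normal force is N = Mg cosθ, so μ_min = f/N = k tanθ/(1+k).
μ_min = 0.4 × tan12.5° / 1.4 ≈ 0.0633.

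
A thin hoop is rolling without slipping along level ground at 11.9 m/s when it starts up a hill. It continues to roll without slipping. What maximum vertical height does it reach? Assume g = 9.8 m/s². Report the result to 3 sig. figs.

h ≈ 14.5 m

With I = MR², the ratio k = I/(MR²) is 1.
Rolling without slipping gives ω = v/R, so the total kinetic energy is ½Mv² + ½Iω² = ½(1+k)Mv² = Mv².
All of this converts to potential energy at the highest point: Mv₀² = Mgh.
Thus h = (1+k)v₀²/(2g) = 2 × 11.9² / (2 × 9.8) ≈ 14.5 m.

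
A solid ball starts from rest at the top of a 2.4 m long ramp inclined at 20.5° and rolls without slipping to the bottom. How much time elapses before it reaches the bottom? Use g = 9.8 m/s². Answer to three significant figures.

For this body I = (2/5)MR², i.e. k = I/(MR²) = 0.4.
Along the incline Mg sinθ − f = Ma, and torque about the center fR = Iα = kMR²(a/R) gives f = kMa.
Hence a = g sinθ/(1+k) = 9.8×sin20.5°/1.4 = 2.451 m/s².
With constant a from rest, t = √(2L/a) = √(2·2.4/2.451) ≈ 1.40 s.

t ≈ 1.40 s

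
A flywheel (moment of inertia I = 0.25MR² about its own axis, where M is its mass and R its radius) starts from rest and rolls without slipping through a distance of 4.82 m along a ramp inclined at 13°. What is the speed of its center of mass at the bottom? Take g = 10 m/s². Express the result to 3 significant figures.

Here I = 0.25MR², so the shape factor k = I/(MR²) = 0.25.
Since it rolls without slipping, ω = v/R and KE = ½Mv² + ½Iω² = ½(1+k)Mv² = (5/8)Mv².
The vertical drop is h = L sinθ = 4.82 × sin13° = 1.084 m.
Energy conservation: Mgh = (5/8)Mv², so v = √(2gh/(1+k)) = √(2 × 10 × 1.084 / 1.25) ≈ 4.17 m/s.

v ≈ 4.17 m/s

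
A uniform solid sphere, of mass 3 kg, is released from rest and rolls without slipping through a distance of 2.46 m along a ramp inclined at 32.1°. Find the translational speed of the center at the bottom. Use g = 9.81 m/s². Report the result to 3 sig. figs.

Here I = (2/5)MR², so the shape factor k = I/(MR²) = 0.4.
Rolling without slipping gives ω = v/R, so the total kinetic energy is ½Mv² + ½Iω² = ½(1+k)Mv² = (7/10)Mv².
The vertical drop is h = L sinθ = 2.46 × sin32.1° = 1.307 m.
Energy conservation: Mgh = (7/10)Mv², so v = √(2gh/(1+k)) = √(2 × 9.81 × 1.307 / 1.4) ≈ 4.28 m/s.

v ≈ 4.28 m/s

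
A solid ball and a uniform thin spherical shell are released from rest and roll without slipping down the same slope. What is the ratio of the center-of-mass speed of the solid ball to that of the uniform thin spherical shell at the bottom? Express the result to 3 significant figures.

Each satisfies Mgh = ½(1+k)Mv² with k = I/(MR²), so v ∝ 1/√(1+k).
For the solid ball k = 0.4; for the uniform thin spherical shell k = 2/3.
v₁/v₂ = √((1+k₂)/(1+k₁)) = √(1.667/1.4) ≈ 1.09.

v_ratio ≈ 1.09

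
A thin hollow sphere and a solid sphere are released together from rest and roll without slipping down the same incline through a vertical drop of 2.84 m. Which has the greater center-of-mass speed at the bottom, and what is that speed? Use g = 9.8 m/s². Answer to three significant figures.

the solid sphere, at v ≈ 6.31 m/s

For rolling without slipping, Mgh = ½(1+k)Mv² where k = I/(MR²), so v = √(2gh/(1+k)).
Thin hollow sphere: k = 2/3, giving v = √(2×9.8×2.84/1.667) = 5.779 m/s.
Solid sphere: k = 0.4, giving v = √(2×9.8×2.84/1.4) = 6.306 m/s.
The smaller k wins: the solid sphere, at ≈ 6.31 m/s.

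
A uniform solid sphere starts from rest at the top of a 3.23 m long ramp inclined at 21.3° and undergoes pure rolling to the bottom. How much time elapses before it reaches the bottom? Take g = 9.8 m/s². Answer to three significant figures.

Here I = (2/5)MR², so the shape factor k = I/(MR²) = 0.4.
Newton's second law down the slope: Mg sinθ − f = Ma. The torque equation fR = Iα (with α = a/R) gives f = kMa.
Hence a = g sinθ/(1+k) = 9.8×sin21.3°/1.4 = 2.543 m/s².
Starting from rest, L = ½at², so t = √(2L/a) = √(2×3.23/2.543) ≈ 1.59 s.

t ≈ 1.59 s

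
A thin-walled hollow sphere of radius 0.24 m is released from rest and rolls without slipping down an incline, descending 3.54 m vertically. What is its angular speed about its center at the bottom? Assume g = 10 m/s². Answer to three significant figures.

The moment of inertia is (2/3)MR², giving k ≡ I/(MR²) = 2/3.
The rolling condition ω = v/R makes the rotational term ½I(v/R)² = ½kMv², so KE_total = ½(1+k)Mv² = (5/6)Mv².
Energy conservation Mgh = ½(1+k)Mv² gives v = √(2gh/(1+k)) = √(2 × 10 × 3.54 / 1.667) = 6.518 m/s.
The angular speed follows from ω = v/R = 6.518/0.24 ≈ 27.2 rad/s.

ω ≈ 27.2 rad/s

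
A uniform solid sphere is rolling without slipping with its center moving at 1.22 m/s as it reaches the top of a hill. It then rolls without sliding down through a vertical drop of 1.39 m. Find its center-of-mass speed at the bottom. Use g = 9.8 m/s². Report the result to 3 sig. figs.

v ≈ 4.58 m/s

The moment of inertia is (2/5)MR², giving k ≡ I/(MR²) = 0.4.
The rolling condition ω = v/R makes the rotational term ½I(v/R)² = ½kMv², so KE_total = ½(1+k)Mv² = (7/10)Mv².
Energy conservation: (7/10)Mv₀² + Mgh = (7/10)Mv², so v² = v₀² + 2gh/(1+k).
v = √(1.22² + 2×9.8×1.39/1.4) = √20.95 ≈ 4.58 m/s.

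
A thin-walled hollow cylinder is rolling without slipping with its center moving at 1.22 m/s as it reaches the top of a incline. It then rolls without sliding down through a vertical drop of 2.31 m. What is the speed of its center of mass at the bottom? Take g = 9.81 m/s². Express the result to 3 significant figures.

v ≈ 4.91 m/s

Here I = MR², so the shape factor k = I/(MR²) = 1.
Since it rolls without slipping, ω = v/R and KE = ½Mv² + ½Iω² = ½(1+k)Mv² = Mv².
Conserving energy between top and bottom: Mv² = Mv₀² + Mgh, hence v² = v₀² + 2gh/(1+k).
v = √(1.22² + 2×9.81×2.31/2) = √24.15 ≈ 4.91 m/s.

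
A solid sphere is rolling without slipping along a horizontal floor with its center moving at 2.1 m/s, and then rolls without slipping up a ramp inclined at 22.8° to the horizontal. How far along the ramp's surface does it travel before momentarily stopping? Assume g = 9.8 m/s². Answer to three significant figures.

d ≈ 0.813 m

With I = (2/5)MR², the ratio k = I/(MR²) is 0.4.
Pure rolling means v = ωR; then KE = ½Mv² + ½I(v/R)² = ½(1+k)Mv² = (7/10)Mv².
Setting this equal to Mgh gives the vertical rise h = (1+k)v₀²/(2g) = 1.4×2.1²/(2×9.8) = 0.315 m.
The distance along the slope is d = h/sinθ = 0.315/sin22.8° ≈ 0.813 m.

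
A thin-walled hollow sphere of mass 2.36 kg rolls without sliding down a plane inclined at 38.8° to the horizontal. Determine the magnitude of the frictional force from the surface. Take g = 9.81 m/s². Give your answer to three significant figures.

With I = (2/3)MR², the ratio k = I/(MR²) is 2/3.
Along the incline Mg sinθ − f = Ma, and torque about the center fR = Iα = kMR²(a/R) gives f = kMa.
Combining, a = g sinθ/(1+k) and f = kMa = kMg sinθ/(1+k).
f = (2/3) × 2.36 × 9.81 × sin38.8° / 1.667 ≈ 5.80 N.

f ≈ 5.80 N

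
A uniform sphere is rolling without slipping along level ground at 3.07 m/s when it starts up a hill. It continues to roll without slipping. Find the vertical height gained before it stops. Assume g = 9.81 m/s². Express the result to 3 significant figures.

With I = (2/5)MR², the ratio k = I/(MR²) is 0.4.
The rolling condition ω = v/R makes the rotational term ½I(v/R)² = ½kMv², so KE_total = ½(1+k)Mv² = (7/10)Mv².
All of this converts to potential energy at the highest point: (7/10)Mv₀² = Mgh.
Thus h = (1+k)v₀²/(2g) = 1.4 × 3.07² / (2 × 9.81) ≈ 0.673 m.

h ≈ 0.673 m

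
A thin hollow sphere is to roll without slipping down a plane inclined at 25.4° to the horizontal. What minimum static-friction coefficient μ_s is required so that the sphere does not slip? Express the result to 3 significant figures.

μ_min ≈ 0.190

For this body I = (2/3)MR², i.e. k = I/(MR²) = 2/3.
Translational: Mg sinθ − f = Ma. Rotational about the CM: fR = Iα = kMRa, so f = kMa.
These give a = g sinθ/(1+k) and the required friction f = kMg sinθ/(1+k).
The normal force is N = Mg cosθ, so μ_min = f/N = k tanθ/(1+k).
μ_min = (2/3) × tan25.4° / 1.667 ≈ 0.190.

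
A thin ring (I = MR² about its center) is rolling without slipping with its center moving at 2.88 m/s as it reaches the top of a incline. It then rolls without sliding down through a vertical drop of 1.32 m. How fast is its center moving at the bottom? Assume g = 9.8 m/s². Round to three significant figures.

v ≈ 4.61 m/s

The moment of inertia is MR², giving k ≡ I/(MR²) = 1.
Since it rolls without slipping, ω = v/R and KE = ½Mv² + ½Iω² = ½(1+k)Mv² = Mv².
Energy conservation: Mv₀² + Mgh = Mv², so v² = v₀² + 2gh/(1+k).
v = √(2.88² + 2×9.8×1.32/2) = √21.23 ≈ 4.61 m/s.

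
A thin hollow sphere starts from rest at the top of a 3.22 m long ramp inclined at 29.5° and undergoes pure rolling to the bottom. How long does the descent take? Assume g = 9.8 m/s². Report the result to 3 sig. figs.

t ≈ 1.49 s

Here I = (2/3)MR², so the shape factor k = I/(MR²) = 2/3.
Along the incline Mg sinθ − f = Ma, and torque about the center fR = Iα = kMR²(a/R) gives f = kMa.
Hence a = g sinθ/(1+k) = 9.8×sin29.5°/1.667 = 2.895 m/s².
With constant a from rest, t = √(2L/a) = √(2·3.22/2.895) ≈ 1.49 s.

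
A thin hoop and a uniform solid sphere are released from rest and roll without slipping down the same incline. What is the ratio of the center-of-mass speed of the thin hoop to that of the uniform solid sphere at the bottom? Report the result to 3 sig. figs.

Each satisfies Mgh = ½(1+k)Mv² with k = I/(MR²), so v ∝ 1/√(1+k).
For the thin hoop k = 1; for the uniform solid sphere k = 0.4.
v₁/v₂ = √((1+k₂)/(1+k₁)) = √(1.4/2) ≈ 0.837.

v_ratio ≈ 0.837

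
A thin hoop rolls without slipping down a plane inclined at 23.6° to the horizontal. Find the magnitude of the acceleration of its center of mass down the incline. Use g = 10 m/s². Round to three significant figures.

a ≈ 2.00 m/s²

For this body I = MR², i.e. k = I/(MR²) = 1.
Along the incline Mg sinθ − f = Ma, and torque about the center fR = Iα = kMR²(a/R) gives f = kMa.
Eliminating f: Mg sinθ = (1+k)Ma, so a = g sinθ/(1+k) = 10 × sin23.6° / 2 ≈ 2.00 m/s².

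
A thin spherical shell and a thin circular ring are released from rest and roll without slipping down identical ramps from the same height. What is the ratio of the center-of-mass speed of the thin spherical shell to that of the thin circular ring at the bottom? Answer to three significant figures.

v_ratio ≈ 1.10

Each satisfies Mgh = ½(1+k)Mv² with k = I/(MR²), so v ∝ 1/√(1+k).
For the thin spherical shell k = 2/3; for the thin circular ring k = 1.
v₁/v₂ = √((1+k₂)/(1+k₁)) = √(2/1.667) ≈ 1.10.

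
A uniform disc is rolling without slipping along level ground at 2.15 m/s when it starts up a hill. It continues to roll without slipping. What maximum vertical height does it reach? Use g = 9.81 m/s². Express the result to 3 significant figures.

The moment of inertia is (1/2)MR², giving k ≡ I/(MR²) = 0.5.
Pure rolling means v = ωR; then KE = ½Mv² + ½I(v/R)² = ½(1+k)Mv² = (3/4)Mv².
All of this converts to potential energy at the highest point: (3/4)Mv₀² = Mgh.
Thus h = (1+k)v₀²/(2g) = 1.5 × 2.15² / (2 × 9.81) ≈ 0.353 m.

h ≈ 0.353 m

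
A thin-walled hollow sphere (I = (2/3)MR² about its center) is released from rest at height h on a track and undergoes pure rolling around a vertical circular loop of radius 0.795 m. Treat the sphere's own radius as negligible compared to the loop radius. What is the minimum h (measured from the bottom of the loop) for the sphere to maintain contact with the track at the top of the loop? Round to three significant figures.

h_min ≈ 2.25 m

The moment of inertia is (2/3)MR², giving k ≡ I/(MR²) = 2/3.
At the top of the loop, the minimum-contact condition is Mg = Mv_top²/r, so v_top² = gr.
With ω = v/R, the kinetic energy at speed v is ½(1+k)Mv² = (5/6)Mv².
Energy conservation from release (height h) to the top (height 2r): Mgh = Mg(2r) + (5/6)M·gr.
Thus h_min = 2r + (1+k)r/2 = r(2 + 1.667/2) = 0.795 × 2.833 ≈ 2.25 m.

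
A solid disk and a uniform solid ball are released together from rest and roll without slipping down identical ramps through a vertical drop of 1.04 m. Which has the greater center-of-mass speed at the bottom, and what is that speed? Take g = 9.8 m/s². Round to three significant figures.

For rolling without slipping, Mgh = ½(1+k)Mv² where k = I/(MR²), so v = √(2gh/(1+k)).
Solid disk: k = 0.5, giving v = √(2×9.8×1.04/1.5) = 3.686 m/s.
Uniform solid ball: k = 0.4, giving v = √(2×9.8×1.04/1.4) = 3.816 m/s.
The smaller k wins: the uniform solid ball, at ≈ 3.82 m/s.

the uniform solid ball, at v ≈ 3.82 m/s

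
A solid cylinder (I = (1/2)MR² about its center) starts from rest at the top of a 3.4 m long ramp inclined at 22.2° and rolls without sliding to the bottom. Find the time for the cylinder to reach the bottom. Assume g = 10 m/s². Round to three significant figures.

t ≈ 1.64 s

Here I = (1/2)MR², so the shape factor k = I/(MR²) = 0.5.
Translational: Mg sinθ − f = Ma. Rotational about the CM: fR = Iα = kMRa, so f = kMa.
Hence a = g sinθ/(1+k) = 10×sin22.2°/1.5 = 2.519 m/s².
Starting from rest, L = ½at², so t = √(2L/a) = √(2×3.4/2.519) ≈ 1.64 s.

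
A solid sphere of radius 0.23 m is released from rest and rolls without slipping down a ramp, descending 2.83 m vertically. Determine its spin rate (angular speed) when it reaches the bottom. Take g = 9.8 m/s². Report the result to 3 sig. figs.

Here I = (2/5)MR², so the shape factor k = I/(MR²) = 0.4.
The rolling condition ω = v/R makes the rotational term ½I(v/R)² = ½kMv², so KE_total = ½(1+k)Mv² = (7/10)Mv².
Energy conservation Mgh = ½(1+k)Mv² gives v = √(2gh/(1+k)) = √(2 × 9.8 × 2.83 / 1.4) = 6.294 m/s.
Then ω = v/R = 6.294 / 0.23 ≈ 27.4 rad/s.

ω ≈ 27.4 rad/s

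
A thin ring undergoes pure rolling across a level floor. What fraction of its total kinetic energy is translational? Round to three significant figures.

fraction ≈ 0.500

The moment of inertia is MR², giving k ≡ I/(MR²) = 1.
Since ω = v/R, the translational part is ½Mv² and the rotational part is ½I(v/R)² = ½kMv²; the total is ½(1+k)Mv².
The translational fraction is therefore 1/(1+k) = 1/2 ≈ 0.500.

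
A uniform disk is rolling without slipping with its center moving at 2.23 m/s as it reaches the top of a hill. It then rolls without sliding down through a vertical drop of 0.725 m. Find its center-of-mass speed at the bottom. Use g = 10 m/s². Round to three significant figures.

Here I = (1/2)MR², so the shape factor k = I/(MR²) = 0.5.
Rolling without slipping gives ω = v/R, so the total kinetic energy is ½Mv² + ½Iω² = ½(1+k)Mv² = (3/4)Mv².
Conserving energy between top and bottom: (3/4)Mv² = (3/4)Mv₀² + Mgh, hence v² = v₀² + 2gh/(1+k).
v = √(2.23² + 2×10×0.725/1.5) = √14.64 ≈ 3.83 m/s.

v ≈ 3.83 m/s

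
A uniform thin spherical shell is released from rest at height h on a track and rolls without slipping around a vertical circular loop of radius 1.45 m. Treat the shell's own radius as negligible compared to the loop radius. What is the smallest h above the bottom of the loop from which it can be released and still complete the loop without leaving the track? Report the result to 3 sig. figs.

h_min ≈ 4.11 m

The moment of inertia is (2/3)MR², giving k ≡ I/(MR²) = 2/3.
At the top, contact is just lost when gravity alone supplies the centripetal force: Mg = Mv_top²/r, i.e. v_top² = gr.
With ω = v/R, the kinetic energy at speed v is ½(1+k)Mv² = (5/6)Mv².
Energy conservation from release (height h) to the top (height 2r): Mgh = Mg(2r) + (5/6)M·gr.
Thus h_min = 2r + (1+k)r/2 = r(2 + 1.667/2) = 1.45 × 2.833 ≈ 4.11 m.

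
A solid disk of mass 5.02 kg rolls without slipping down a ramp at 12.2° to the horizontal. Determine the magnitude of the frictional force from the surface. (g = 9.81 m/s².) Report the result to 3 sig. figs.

The moment of inertia is (1/2)MR², giving k ≡ I/(MR²) = 0.5.
Along the incline Mg sinθ − f = Ma, and torque about the center fR = Iα = kMR²(a/R) gives f = kMa.
Combining, a = g sinθ/(1+k) and f = kMa = kMg sinθ/(1+k).
f = 0.5 × 5.02 × 9.81 × sin12.2° / 1.5 ≈ 3.47 N.

f ≈ 3.47 N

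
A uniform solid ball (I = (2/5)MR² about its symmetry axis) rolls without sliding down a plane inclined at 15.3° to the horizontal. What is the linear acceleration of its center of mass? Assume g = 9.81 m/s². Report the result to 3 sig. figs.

For this body I = (2/5)MR², i.e. k = I/(MR²) = 0.4.
Along the incline Mg sinθ − f = Ma, and torque about the center fR = Iα = kMR²(a/R) gives f = kMa.
Eliminating f: Mg sinθ = (1+k)Ma, so a = g sinθ/(1+k) = 9.81 × sin15.3° / 1.4 ≈ 1.85 m/s².

a ≈ 1.85 m/s²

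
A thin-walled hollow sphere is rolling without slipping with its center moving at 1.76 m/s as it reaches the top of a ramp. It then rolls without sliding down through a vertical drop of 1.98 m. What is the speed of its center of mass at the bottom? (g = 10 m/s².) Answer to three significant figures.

With I = (2/3)MR², the ratio k = I/(MR²) is 2/3.
Pure rolling means v = ωR; then KE = ½Mv² + ½I(v/R)² = ½(1+k)Mv² = (5/6)Mv².
Conserving energy between top and bottom: (5/6)Mv² = (5/6)Mv₀² + Mgh, hence v² = v₀² + 2gh/(1+k).
v = √(1.76² + 2×10×1.98/1.667) = √26.86 ≈ 5.18 m/s.

v ≈ 5.18 m/s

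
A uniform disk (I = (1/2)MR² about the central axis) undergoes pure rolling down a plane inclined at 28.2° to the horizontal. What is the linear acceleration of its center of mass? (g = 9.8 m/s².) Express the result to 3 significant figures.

a ≈ 3.09 m/s²

For this body I = (1/2)MR², i.e. k = I/(MR²) = 0.5.
Translational: Mg sinθ − f = Ma. Rotational about the CM: fR = Iα = kMRa, so f = kMa.
Eliminating f: Mg sinθ = (1+k)Ma, so a = g sinθ/(1+k) = 9.8 × sin28.2° / 1.5 ≈ 3.09 m/s².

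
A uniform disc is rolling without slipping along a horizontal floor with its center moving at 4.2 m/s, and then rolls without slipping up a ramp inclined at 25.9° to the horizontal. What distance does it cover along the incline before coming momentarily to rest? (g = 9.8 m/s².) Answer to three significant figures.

d ≈ 3.09 m

Here I = (1/2)MR², so the shape factor k = I/(MR²) = 0.5.
Pure rolling means v = ωR; then KE = ½Mv² + ½I(v/R)² = ½(1+k)Mv² = (3/4)Mv².
Setting this equal to Mgh gives the vertical rise h = (1+k)v₀²/(2g) = 1.5×4.2²/(2×9.8) = 1.35 m.
The distance along the slope is d = h/sinθ = 1.35/sin25.9° ≈ 3.09 m.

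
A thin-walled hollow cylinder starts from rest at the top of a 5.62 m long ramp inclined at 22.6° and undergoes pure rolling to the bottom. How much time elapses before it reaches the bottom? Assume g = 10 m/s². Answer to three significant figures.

The moment of inertia is MR², giving k ≡ I/(MR²) = 1.
Along the incline Mg sinθ − f = Ma, and torque about the center fR = Iα = kMR²(a/R) gives f = kMa.
Hence a = g sinθ/(1+k) = 10×sin22.6°/2 = 1.921 m/s².
With constant a from rest, t = √(2L/a) = √(2·5.62/1.921) ≈ 2.42 s.

t ≈ 2.42 s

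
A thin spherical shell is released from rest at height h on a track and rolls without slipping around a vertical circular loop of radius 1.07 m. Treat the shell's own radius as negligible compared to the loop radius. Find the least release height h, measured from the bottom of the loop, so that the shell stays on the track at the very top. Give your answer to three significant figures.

h_min ≈ 3.03 m

Here I = (2/3)MR², so the shape factor k = I/(MR²) = 2/3.
At the top, contact is just lost when gravity alone supplies the centripetal force: Mg = Mv_top²/r, i.e. v_top² = gr.
With ω = v/R, the kinetic energy at speed v is ½(1+k)Mv² = (5/6)Mv².
Energy conservation from release (height h) to the top (height 2r): Mgh = Mg(2r) + (5/6)M·gr.
Thus h_min = 2r + (1+k)r/2 = r(2 + 1.667/2) = 1.07 × 2.833 ≈ 3.03 m.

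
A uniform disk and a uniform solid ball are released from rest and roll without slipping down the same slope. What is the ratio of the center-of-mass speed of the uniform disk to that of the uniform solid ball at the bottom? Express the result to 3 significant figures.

v_ratio ≈ 0.966

Each satisfies Mgh = ½(1+k)Mv² with k = I/(MR²), so v ∝ 1/√(1+k).
For the uniform disk k = 0.5; for the uniform solid ball k = 0.4.
v₁/v₂ = √((1+k₂)/(1+k₁)) = √(1.4/1.5) ≈ 0.966.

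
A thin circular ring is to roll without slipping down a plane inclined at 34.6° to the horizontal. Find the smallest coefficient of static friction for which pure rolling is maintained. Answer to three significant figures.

μ_min ≈ 0.345

The moment of inertia is MR², giving k ≡ I/(MR²) = 1.
Newton's second law down the slope: Mg sinθ − f = Ma. The torque equation fR = Iα (with α = a/R) gives f = kMa.
These give a = g sinθ/(1+k) and the required friction f = kMg sinθ/(1+k).
The normal force is N = Mg cosθ, so μ_min = f/N = k tanθ/(1+k).
μ_min = 1 × tan34.6° / 2 ≈ 0.345.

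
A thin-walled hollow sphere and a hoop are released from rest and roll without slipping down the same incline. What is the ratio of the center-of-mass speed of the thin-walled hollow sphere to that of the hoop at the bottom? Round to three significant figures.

v_ratio ≈ 1.10

Each satisfies Mgh = ½(1+k)Mv² with k = I/(MR²), so v ∝ 1/√(1+k).
For the thin-walled hollow sphere k = 2/3; for the hoop k = 1.
v₁/v₂ = √((1+k₂)/(1+k₁)) = √(2/1.667) ≈ 1.10.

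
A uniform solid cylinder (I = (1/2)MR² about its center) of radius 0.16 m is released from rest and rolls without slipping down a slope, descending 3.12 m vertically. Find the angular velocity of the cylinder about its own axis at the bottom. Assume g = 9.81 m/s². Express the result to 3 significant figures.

For this body I = (1/2)MR², i.e. k = I/(MR²) = 0.5.
The rolling condition ω = v/R makes the rotational term ½I(v/R)² = ½kMv², so KE_total = ½(1+k)Mv² = (3/4)Mv².
Energy conservation Mgh = ½(1+k)Mv² gives v = √(2gh/(1+k)) = √(2 × 9.81 × 3.12 / 1.5) = 6.388 m/s.
Then ω = v/R = 6.388 / 0.16 ≈ 39.9 rad/s.

ω ≈ 39.9 rad/s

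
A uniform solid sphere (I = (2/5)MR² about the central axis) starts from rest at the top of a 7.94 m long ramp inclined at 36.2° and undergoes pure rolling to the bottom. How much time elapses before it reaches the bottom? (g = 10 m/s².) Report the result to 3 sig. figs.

The moment of inertia is (2/5)MR², giving k ≡ I/(MR²) = 0.4.
Along the incline Mg sinθ − f = Ma, and torque about the center fR = Iα = kMR²(a/R) gives f = kMa.
Hence a = g sinθ/(1+k) = 10×sin36.2°/1.4 = 4.219 m/s².
With constant a from rest, t = √(2L/a) = √(2·7.94/4.219) ≈ 1.94 s.

t ≈ 1.94 s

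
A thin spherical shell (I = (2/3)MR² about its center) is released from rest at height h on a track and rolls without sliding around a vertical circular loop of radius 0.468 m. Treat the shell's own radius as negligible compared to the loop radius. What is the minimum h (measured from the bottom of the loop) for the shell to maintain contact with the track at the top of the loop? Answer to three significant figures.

For this body I = (2/3)MR², i.e. k = I/(MR²) = 2/3.
At the top of the loop, the minimum-contact condition is Mg = Mv_top²/r, so v_top² = gr.
With ω = v/R, the kinetic energy at speed v is ½(1+k)Mv² = (5/6)Mv².
Energy conservation from release (height h) to the top (height 2r): Mgh = Mg(2r) + (5/6)M·gr.
Thus h_min = 2r + (1+k)r/2 = r(2 + 1.667/2) = 0.468 × 2.833 ≈ 1.33 m.

h_min ≈ 1.33 m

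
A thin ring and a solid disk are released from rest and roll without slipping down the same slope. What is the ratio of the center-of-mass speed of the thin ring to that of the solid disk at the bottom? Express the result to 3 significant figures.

v_ratio ≈ 0.866

Each satisfies Mgh = ½(1+k)Mv² with k = I/(MR²), so v ∝ 1/√(1+k).
For the thin ring k = 1; for the solid disk k = 0.5.
v₁/v₂ = √((1+k₂)/(1+k₁)) = √(1.5/2) ≈ 0.866.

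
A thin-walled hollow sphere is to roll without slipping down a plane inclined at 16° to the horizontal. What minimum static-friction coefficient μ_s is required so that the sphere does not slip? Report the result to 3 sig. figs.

μ_min ≈ 0.115

For this body I = (2/3)MR², i.e. k = I/(MR²) = 2/3.
Newton's second law down the slope: Mg sinθ − f = Ma. The torque equation fR = Iα (with α = a/R) gives f = kMa.
These give a = g sinθ/(1+k) and the required friction f = kMg sinθ/(1+k).
With N = Mg cosθ, the no-slip condition f ≤ μN gives μ_min = f/N = k tanθ/(1+k).
μ_min = (2/3) × tan16° / 1.667 ≈ 0.115.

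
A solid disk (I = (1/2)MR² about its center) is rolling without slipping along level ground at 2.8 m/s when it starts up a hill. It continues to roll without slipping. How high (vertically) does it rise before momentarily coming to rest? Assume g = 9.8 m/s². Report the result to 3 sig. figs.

h ≈ 0.600 m

The moment of inertia is (1/2)MR², giving k ≡ I/(MR²) = 0.5.
Pure rolling means v = ωR; then KE = ½Mv² + ½I(v/R)² = ½(1+k)Mv² = (3/4)Mv².
At the top the kinetic energy is zero, so (3/4)Mv₀² = Mgh.
Thus h = (1+k)v₀²/(2g) = 1.5 × 2.8² / (2 × 9.8) ≈ 0.600 m.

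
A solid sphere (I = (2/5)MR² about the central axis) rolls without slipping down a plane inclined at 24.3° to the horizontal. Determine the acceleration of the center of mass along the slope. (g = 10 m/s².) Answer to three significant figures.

The moment of inertia is (2/5)MR², giving k ≡ I/(MR²) = 0.4.
Newton's second law down the slope: Mg sinθ − f = Ma. The torque equation fR = Iα (with α = a/R) gives f = kMa.
Eliminating f: Mg sinθ = (1+k)Ma, so a = g sinθ/(1+k) = 10 × sin24.3° / 1.4 ≈ 2.94 m/s².

a ≈ 2.94 m/s²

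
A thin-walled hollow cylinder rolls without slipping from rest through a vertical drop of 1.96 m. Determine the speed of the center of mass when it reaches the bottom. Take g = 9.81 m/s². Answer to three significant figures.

The moment of inertia is MR², giving k ≡ I/(MR²) = 1.
Pure rolling means v = ωR; then KE = ½Mv² + ½I(v/R)² = ½(1+k)Mv² = Mv².
Energy conservation: Mgh = Mv², so v = √(2gh/(1+k)) = √(2 × 9.81 × 1.96 / 2) ≈ 4.38 m/s.

v ≈ 4.38 m/s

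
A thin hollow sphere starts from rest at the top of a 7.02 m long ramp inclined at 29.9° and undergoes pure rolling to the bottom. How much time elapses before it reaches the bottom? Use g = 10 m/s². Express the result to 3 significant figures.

t ≈ 2.17 s

The moment of inertia is (2/3)MR², giving k ≡ I/(MR²) = 2/3.
Along the incline Mg sinθ − f = Ma, and torque about the center fR = Iα = kMR²(a/R) gives f = kMa.
Hence a = g sinθ/(1+k) = 10×sin29.9°/1.667 = 2.991 m/s².
Starting from rest, L = ½at², so t = √(2L/a) = √(2×7.02/2.991) ≈ 2.17 s.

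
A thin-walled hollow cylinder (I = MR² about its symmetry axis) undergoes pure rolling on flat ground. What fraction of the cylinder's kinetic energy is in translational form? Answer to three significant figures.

Here I = MR², so the shape factor k = I/(MR²) = 1.
With ω = v/R, KE_trans = ½Mv² and KE_rot = ½Iω² = ½kMv², so KE_total = ½(1+k)Mv².
The translational fraction is therefore 1/(1+k) = 1/2 ≈ 0.500.

fraction ≈ 0.500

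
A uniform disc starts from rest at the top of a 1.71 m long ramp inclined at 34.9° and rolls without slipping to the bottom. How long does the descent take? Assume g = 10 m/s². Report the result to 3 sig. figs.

t ≈ 0.947 s

For this body I = (1/2)MR², i.e. k = I/(MR²) = 0.5.
Along the incline Mg sinθ − f = Ma, and torque about the center fR = Iα = kMR²(a/R) gives f = kMa.
Hence a = g sinθ/(1+k) = 10×sin34.9°/1.5 = 3.814 m/s².
With constant a from rest, t = √(2L/a) = √(2·1.71/3.814) ≈ 0.947 s.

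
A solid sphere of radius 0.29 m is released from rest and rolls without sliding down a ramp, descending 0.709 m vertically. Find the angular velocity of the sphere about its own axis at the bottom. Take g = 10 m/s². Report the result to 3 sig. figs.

ω ≈ 11.0 rad/s

Here I = (2/5)MR², so the shape factor k = I/(MR²) = 0.4.
Rolling without slipping gives ω = v/R, so the total kinetic energy is ½Mv² + ½Iω² = ½(1+k)Mv² = (7/10)Mv².
Energy conservation Mgh = ½(1+k)Mv² gives v = √(2gh/(1+k)) = √(2 × 10 × 0.709 / 1.4) = 3.183 m/s.
Then ω = v/R = 3.183 / 0.29 ≈ 11.0 rad/s.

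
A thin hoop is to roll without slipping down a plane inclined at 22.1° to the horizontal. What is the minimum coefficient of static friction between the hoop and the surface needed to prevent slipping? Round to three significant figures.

For this body I = MR², i.e. k = I/(MR²) = 1.
Translational: Mg sinθ − f = Ma. Rotational about the CM: fR = Iα = kMRa, so f = kMa.
These give a = g sinθ/(1+k) and the required friction f = kMg sinθ/(1+k).
The normal force is N = Mg cosθ, so μ_min = f/N = k tanθ/(1+k).
μ_min = 1 × tan22.1° / 2 ≈ 0.203.

μ_min ≈ 0.203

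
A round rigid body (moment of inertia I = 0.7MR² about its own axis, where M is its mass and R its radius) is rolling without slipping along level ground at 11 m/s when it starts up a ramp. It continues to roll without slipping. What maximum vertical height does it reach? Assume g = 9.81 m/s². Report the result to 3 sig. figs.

Here I = 0.7MR², so the shape factor k = I/(MR²) = 0.7.
The rolling condition ω = v/R makes the rotational term ½I(v/R)² = ½kMv², so KE_total = ½(1+k)Mv² = (17/20)Mv².
All of this converts to potential energy at the highest point: (17/20)Mv₀² = Mgh.
Thus h = (1+k)v₀²/(2g) = 1.7 × 11² / (2 × 9.81) ≈ 10.5 m.

h ≈ 10.5 m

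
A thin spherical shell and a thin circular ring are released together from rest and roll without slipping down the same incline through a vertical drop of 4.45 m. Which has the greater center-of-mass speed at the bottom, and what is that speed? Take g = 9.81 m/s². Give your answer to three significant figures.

For rolling without slipping, Mgh = ½(1+k)Mv² where k = I/(MR²), so v = √(2gh/(1+k)).
Thin spherical shell: k = 2/3, giving v = √(2×9.81×4.45/1.667) = 7.238 m/s.
Thin circular ring: k = 1, giving v = √(2×9.81×4.45/2) = 6.607 m/s.
The smaller k wins: the thin spherical shell, at ≈ 7.24 m/s.

the thin spherical shell, at v ≈ 7.24 m/s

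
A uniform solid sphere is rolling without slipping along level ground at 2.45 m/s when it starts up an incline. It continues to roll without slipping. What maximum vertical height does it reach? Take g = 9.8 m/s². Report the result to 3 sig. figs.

With I = (2/5)MR², the ratio k = I/(MR²) is 0.4.
The rolling condition ω = v/R makes the rotational term ½I(v/R)² = ½kMv², so KE_total = ½(1+k)Mv² = (7/10)Mv².
All of this converts to potential energy at the highest point: (7/10)Mv₀² = Mgh.
Thus h = (1+k)v₀²/(2g) = 1.4 × 2.45² / (2 × 9.8) ≈ 0.429 m.

h ≈ 0.429 m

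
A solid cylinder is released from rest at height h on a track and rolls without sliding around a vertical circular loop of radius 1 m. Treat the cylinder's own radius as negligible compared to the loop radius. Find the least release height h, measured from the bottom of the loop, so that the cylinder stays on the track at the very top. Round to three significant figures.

With I = (1/2)MR², the ratio k = I/(MR²) is 0.5.
At the top of the loop, the minimum-contact condition is Mg = Mv_top²/r, so v_top² = gr.
With ω = v/R, the kinetic energy at speed v is ½(1+k)Mv² = (3/4)Mv².
Energy conservation from release (height h) to the top (height 2r): Mgh = Mg(2r) + (3/4)M·gr.
Thus h_min = 2r + (1+k)r/2 = r(2 + 1.5/2) = 1 × 2.75 ≈ 2.75 m.

h_min ≈ 2.75 m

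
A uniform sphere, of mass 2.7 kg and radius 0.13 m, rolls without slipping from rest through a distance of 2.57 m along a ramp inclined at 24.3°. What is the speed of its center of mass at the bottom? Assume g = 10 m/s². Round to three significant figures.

v ≈ 3.89 m/s

Here I = (2/5)MR², so the shape factor k = I/(MR²) = 0.4.
Pure rolling means v = ωR; then KE = ½Mv² + ½I(v/R)² = ½(1+k)Mv² = (7/10)Mv².
The vertical drop is h = L sinθ = 2.57 × sin24.3° = 1.058 m.
Setting Mgh = (7/10)Mv² gives v = √(2gh/(1+k)) = √(2·10·1.058/1.4) ≈ 3.89 m/s.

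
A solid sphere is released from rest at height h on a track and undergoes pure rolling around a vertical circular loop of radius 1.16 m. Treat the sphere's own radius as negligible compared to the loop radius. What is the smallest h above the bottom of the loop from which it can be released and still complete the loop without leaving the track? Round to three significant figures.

The moment of inertia is (2/5)MR², giving k ≡ I/(MR²) = 0.4.
At the top of the loop, the minimum-contact condition is Mg = Mv_top²/r, so v_top² = gr.
With ω = v/R, the kinetic energy at speed v is ½(1+k)Mv² = (7/10)Mv².
Energy conservation from release (height h) to the top (height 2r): Mgh = Mg(2r) + (7/10)M·gr.
Thus h_min = 2r + (1+k)r/2 = r(2 + 1.4/2) = 1.16 × 2.7 ≈ 3.13 m.

h_min ≈ 3.13 m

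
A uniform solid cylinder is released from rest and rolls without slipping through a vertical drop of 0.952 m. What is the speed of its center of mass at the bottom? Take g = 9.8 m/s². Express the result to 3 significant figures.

v ≈ 3.53 m/s

With I = (1/2)MR², the ratio k = I/(MR²) is 0.5.
Since it rolls without slipping, ω = v/R and KE = ½Mv² + ½Iω² = ½(1+k)Mv² = (3/4)Mv².
Setting Mgh = (3/4)Mv² gives v = √(2gh/(1+k)) = √(2·9.8·0.952/1.5) ≈ 3.53 m/s.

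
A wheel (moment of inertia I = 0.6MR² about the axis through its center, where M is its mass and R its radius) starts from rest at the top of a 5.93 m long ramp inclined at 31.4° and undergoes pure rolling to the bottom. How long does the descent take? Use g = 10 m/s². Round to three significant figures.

For this body I = 0.6MR², i.e. k = I/(MR²) = 0.6.
Newton's second law down the slope: Mg sinθ − f = Ma. The torque equation fR = Iα (with α = a/R) gives f = kMa.
Hence a = g sinθ/(1+k) = 10×sin31.4°/1.6 = 3.256 m/s².
With constant a from rest, t = √(2L/a) = √(2·5.93/3.256) ≈ 1.91 s.

t ≈ 1.91 s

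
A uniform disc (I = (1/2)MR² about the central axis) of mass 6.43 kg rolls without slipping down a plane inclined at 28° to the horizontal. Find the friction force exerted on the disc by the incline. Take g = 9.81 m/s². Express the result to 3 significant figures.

For this body I = (1/2)MR², i.e. k = I/(MR²) = 0.5.
Translational: Mg sinθ − f = Ma. Rotational about the CM: fR = Iα = kMRa, so f = kMa.
Combining, a = g sinθ/(1+k) and f = kMa = kMg sinθ/(1+k).
f = 0.5 × 6.43 × 9.81 × sin28° / 1.5 ≈ 9.87 N.

f ≈ 9.87 N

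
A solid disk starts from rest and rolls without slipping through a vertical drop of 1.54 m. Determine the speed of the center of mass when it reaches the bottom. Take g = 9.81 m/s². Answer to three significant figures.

With I = (1/2)MR², the ratio k = I/(MR²) is 0.5.
Pure rolling means v = ωR; then KE = ½Mv² + ½I(v/R)² = ½(1+k)Mv² = (3/4)Mv².
Energy conservation: Mgh = (3/4)Mv², so v = √(2gh/(1+k)) = √(2 × 9.81 × 1.54 / 1.5) ≈ 4.49 m/s.

v ≈ 4.49 m/s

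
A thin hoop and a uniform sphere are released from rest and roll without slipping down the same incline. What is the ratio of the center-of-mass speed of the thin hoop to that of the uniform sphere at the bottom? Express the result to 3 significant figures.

Each satisfies Mgh = ½(1+k)Mv² with k = I/(MR²), so v ∝ 1/√(1+k).
For the thin hoop k = 1; for the uniform sphere k = 0.4.
v₁/v₂ = √((1+k₂)/(1+k₁)) = √(1.4/2) ≈ 0.837.

v_ratio ≈ 0.837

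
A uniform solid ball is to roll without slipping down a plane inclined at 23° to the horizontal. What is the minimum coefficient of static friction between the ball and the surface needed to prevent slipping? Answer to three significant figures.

μ_min ≈ 0.121

Here I = (2/5)MR², so the shape factor k = I/(MR²) = 0.4.
Newton's second law down the slope: Mg sinθ − f = Ma. The torque equation fR = Iα (with α = a/R) gives f = kMa.
These give a = g sinθ/(1+k) and the required friction f = kMg sinθ/(1+k).
With N = Mg cosθ, the no-slip condition f ≤ μN gives μ_min = f/N = k tanθ/(1+k).
μ_min = 0.4 × tan23° / 1.4 ≈ 0.121.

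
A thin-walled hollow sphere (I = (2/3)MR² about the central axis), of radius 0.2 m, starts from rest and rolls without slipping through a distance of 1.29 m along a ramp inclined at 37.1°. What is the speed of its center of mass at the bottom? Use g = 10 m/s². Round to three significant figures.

For this body I = (2/3)MR², i.e. k = I/(MR²) = 2/3.
Pure rolling means v = ωR; then KE = ½Mv² + ½I(v/R)² = ½(1+k)Mv² = (5/6)Mv².
The vertical drop is h = L sinθ = 1.29 × sin37.1° = 0.7781 m.
Setting Mgh = (5/6)Mv² gives v = √(2gh/(1+k)) = √(2·10·0.7781/1.667) ≈ 3.06 m/s.

v ≈ 3.06 m/s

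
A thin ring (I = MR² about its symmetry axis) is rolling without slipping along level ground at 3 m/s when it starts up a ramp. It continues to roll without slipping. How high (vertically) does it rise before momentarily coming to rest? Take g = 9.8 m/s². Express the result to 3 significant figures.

With I = MR², the ratio k = I/(MR²) is 1.
Since it rolls without slipping, ω = v/R and KE = ½Mv² + ½Iω² = ½(1+k)Mv² = Mv².
All of this converts to potential energy at the highest point: Mv₀² = Mgh.
Thus h = (1+k)v₀²/(2g) = 2 × 3² / (2 × 9.8) ≈ 0.918 m.

h ≈ 0.918 m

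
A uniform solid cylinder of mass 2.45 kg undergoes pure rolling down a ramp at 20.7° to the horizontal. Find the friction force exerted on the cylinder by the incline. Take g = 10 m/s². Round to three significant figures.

The moment of inertia is (1/2)MR², giving k ≡ I/(MR²) = 0.5.
Newton's second law down the slope: Mg sinθ − f = Ma. The torque equation fR = Iα (with α = a/R) gives f = kMa.
Combining, a = g sinθ/(1+k) and f = kMa = kMg sinθ/(1+k).
f = 0.5 × 2.45 × 10 × sin20.7° / 1.5 ≈ 2.89 N.

f ≈ 2.89 N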